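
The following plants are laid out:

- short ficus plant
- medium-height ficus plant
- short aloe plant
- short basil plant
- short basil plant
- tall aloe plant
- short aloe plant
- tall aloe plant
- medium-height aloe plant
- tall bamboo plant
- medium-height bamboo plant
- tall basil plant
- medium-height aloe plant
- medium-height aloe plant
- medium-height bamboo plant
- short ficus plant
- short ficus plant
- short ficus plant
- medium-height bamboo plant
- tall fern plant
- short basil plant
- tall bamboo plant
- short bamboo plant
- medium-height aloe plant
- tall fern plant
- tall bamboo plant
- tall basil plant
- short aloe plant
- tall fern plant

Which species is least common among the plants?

fern

Counts by species: aloe 9, bamboo 7, ficus 5, basil 5, fern 3.
The minimum is 3, held uniquely by fern.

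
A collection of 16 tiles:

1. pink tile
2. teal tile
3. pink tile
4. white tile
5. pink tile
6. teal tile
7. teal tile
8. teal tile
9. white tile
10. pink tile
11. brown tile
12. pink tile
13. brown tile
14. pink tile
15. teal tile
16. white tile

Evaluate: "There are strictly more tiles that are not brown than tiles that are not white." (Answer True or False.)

True

tiles that are not brown: 14.
tiles that are not white: 13.
The claim requires 14 > 13, which holds.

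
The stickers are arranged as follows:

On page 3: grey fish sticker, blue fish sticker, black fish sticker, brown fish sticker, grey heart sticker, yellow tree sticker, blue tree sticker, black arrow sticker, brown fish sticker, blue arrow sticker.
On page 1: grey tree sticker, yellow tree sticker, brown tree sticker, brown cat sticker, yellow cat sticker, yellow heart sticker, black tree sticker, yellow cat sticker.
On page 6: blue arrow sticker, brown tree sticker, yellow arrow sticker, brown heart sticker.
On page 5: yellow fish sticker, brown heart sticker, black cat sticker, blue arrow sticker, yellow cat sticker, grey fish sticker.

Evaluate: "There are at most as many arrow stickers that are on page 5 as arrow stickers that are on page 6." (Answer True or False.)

True

|arrow stickers on page 5| = 1.
|arrow stickers on page 6| = 2.
The claim requires 1 ≤ 2, which holds.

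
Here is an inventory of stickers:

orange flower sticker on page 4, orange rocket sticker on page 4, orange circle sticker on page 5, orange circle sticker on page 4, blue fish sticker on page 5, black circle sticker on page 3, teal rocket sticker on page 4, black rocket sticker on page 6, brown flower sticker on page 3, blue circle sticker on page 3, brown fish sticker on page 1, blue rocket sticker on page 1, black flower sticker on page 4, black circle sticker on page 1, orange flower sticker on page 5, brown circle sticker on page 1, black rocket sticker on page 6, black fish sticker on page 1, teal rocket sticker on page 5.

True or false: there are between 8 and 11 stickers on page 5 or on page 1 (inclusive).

True

|stickers on page 5 or on page 1| = 9.
The claim requires 8 ≤ 9 ≤ 11, which holds.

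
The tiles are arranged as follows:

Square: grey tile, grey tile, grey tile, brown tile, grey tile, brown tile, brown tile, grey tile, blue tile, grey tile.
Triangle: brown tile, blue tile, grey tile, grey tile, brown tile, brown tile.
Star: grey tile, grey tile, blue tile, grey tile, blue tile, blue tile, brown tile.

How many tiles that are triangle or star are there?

13

star: 7; triangle: 6; together 7 + 6 = 13.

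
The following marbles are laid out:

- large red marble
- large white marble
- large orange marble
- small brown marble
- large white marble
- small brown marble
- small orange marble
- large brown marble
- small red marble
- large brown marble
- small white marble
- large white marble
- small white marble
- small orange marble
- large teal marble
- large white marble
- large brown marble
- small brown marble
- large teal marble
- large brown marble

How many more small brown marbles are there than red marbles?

small brown marbles: 3.
red marbles: 2.
3 − 2 = 1.

1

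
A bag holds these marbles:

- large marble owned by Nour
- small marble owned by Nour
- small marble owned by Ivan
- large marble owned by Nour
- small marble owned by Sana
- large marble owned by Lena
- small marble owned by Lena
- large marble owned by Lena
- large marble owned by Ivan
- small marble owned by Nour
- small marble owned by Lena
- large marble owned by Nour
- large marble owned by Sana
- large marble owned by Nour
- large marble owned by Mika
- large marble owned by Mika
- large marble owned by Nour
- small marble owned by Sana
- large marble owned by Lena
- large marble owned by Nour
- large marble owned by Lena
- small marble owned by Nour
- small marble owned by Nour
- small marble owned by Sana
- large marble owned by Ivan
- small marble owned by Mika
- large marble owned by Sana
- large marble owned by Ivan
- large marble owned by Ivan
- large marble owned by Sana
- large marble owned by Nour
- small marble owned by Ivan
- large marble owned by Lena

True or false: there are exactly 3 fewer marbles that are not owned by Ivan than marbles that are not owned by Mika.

|marbles that are not owned by Ivan| = 27.
|marbles that are not owned by Mika| = 30.
The claim requires 30 − 27 (= 3) to equal 3, which holds.

True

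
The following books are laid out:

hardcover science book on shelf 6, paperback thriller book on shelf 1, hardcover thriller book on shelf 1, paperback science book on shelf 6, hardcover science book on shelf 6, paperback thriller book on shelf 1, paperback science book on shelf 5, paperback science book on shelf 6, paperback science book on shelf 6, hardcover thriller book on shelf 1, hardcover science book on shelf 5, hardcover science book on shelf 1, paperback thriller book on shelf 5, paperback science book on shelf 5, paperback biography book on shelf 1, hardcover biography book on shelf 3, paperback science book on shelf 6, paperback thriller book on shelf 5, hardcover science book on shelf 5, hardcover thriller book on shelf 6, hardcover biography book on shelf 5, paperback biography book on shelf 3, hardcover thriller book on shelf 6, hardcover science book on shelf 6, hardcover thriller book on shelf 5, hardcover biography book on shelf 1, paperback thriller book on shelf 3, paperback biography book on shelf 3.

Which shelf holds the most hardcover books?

shelf 6

Counts by shelf (restricted to hardcover books): shelf 6→5, shelf 1→4, shelf 5→4, shelf 3→1.
The maximum is 5, held uniquely by shelf 6.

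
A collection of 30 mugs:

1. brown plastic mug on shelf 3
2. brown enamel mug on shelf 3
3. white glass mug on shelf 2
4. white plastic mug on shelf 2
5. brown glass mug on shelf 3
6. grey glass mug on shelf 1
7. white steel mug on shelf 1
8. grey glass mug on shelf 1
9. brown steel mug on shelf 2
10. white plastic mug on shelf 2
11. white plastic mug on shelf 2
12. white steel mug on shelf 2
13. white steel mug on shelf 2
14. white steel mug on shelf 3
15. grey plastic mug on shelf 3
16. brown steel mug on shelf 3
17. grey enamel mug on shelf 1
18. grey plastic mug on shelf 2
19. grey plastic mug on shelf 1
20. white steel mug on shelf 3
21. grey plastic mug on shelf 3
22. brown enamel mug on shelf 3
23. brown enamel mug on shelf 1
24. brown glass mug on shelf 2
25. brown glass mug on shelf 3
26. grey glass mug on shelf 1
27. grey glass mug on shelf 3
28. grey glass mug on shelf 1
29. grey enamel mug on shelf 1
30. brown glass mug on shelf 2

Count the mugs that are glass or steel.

glass: 10; steel: 7; together 10 + 7 = 17.

17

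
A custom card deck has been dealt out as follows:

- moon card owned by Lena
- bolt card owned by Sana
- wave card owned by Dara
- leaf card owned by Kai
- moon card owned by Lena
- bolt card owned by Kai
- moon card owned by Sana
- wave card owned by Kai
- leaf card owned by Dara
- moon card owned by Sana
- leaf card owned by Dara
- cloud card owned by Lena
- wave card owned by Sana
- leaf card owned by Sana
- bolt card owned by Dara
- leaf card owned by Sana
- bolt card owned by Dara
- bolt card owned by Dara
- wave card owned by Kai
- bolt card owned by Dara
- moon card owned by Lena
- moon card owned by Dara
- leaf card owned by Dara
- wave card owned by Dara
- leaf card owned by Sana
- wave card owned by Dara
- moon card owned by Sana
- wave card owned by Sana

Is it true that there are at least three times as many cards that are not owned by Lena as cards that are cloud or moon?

True

Count of cards that are not owned by Lena: 24.
There are 8 cards that are cloud or moon.
The claim requires 24 ≥ 3 × 8 = 24, which holds.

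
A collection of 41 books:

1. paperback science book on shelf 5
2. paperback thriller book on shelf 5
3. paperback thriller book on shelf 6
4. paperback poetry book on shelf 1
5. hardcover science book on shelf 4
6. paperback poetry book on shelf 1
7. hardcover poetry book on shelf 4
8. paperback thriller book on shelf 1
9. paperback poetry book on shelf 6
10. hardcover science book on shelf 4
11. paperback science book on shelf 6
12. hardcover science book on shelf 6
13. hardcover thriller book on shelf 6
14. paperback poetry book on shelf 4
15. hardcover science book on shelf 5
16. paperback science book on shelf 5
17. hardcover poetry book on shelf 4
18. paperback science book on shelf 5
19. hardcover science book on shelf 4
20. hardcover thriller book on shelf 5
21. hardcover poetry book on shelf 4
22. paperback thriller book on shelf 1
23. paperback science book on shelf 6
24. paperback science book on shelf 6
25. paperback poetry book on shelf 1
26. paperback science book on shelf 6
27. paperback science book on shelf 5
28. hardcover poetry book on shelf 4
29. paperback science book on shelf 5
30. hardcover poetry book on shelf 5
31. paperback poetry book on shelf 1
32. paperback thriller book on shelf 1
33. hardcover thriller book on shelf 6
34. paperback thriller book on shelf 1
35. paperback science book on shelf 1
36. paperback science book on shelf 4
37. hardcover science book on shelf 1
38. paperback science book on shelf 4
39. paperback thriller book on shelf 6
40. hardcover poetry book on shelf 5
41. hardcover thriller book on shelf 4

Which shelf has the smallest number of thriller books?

shelf 4

Counts by shelf (restricted to thriller books): shelf 6→4, shelf 1→4, shelf 5→2, shelf 4→1.
The minimum is 1, held uniquely by shelf 4.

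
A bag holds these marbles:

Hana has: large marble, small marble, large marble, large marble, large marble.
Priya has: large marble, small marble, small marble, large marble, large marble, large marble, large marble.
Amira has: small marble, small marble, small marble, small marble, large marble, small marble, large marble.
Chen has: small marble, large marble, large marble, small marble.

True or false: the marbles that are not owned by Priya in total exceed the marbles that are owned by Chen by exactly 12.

True

marbles that are not owned by Priya: 16.
marbles owned by Chen: 4.
The claim requires 16 − 4 (= 12) to equal 12, which holds.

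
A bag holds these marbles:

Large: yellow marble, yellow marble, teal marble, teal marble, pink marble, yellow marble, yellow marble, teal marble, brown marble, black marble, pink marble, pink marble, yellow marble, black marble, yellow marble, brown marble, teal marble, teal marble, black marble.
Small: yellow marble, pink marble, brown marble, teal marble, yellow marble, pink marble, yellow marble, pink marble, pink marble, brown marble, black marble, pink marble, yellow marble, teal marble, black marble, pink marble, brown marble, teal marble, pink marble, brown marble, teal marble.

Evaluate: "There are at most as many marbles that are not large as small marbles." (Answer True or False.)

True

|marbles that are not large| = 21.
|small marbles| = 21.
The claim requires 21 ≤ 21, which holds.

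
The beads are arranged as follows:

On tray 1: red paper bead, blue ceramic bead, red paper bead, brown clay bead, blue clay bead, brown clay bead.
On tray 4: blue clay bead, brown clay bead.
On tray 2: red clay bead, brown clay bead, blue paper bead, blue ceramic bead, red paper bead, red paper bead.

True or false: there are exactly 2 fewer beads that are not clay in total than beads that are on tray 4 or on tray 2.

beads that are not clay: 7.
beads on tray 4 or on tray 2: 8.
The claim requires 8 − 7 (= 1) to equal 2, which does not hold.

False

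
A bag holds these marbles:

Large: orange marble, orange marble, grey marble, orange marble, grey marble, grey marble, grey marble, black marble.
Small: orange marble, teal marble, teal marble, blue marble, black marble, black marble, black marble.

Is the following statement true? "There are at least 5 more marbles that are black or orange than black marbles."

There are 8 marbles that are black or orange.
There are 4 black marbles.
The claim requires 8 − 4 = 4 ≥ 5, which does not hold.

False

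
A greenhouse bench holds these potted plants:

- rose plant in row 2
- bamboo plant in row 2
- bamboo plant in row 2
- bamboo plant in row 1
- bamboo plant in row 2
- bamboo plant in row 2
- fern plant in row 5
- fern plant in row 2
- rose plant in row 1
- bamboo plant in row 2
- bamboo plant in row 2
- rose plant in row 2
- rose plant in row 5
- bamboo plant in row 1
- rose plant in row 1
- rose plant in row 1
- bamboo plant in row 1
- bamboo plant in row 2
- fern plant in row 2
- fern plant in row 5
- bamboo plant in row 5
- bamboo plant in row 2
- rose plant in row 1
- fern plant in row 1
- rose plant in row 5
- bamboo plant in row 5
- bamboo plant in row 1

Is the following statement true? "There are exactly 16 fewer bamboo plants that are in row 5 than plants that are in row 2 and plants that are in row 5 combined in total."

True

bamboo plants in row 5: 2.
plants in row 2: 12; plants in row 5: 6; combined: 12 + 6 = 18.
The claim requires 18 − 2 (= 16) to equal 16, which holds.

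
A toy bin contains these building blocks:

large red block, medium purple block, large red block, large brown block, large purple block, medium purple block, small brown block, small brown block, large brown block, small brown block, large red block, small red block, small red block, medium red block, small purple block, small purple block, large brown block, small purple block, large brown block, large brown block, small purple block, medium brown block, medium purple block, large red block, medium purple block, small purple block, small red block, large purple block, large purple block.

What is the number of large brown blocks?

5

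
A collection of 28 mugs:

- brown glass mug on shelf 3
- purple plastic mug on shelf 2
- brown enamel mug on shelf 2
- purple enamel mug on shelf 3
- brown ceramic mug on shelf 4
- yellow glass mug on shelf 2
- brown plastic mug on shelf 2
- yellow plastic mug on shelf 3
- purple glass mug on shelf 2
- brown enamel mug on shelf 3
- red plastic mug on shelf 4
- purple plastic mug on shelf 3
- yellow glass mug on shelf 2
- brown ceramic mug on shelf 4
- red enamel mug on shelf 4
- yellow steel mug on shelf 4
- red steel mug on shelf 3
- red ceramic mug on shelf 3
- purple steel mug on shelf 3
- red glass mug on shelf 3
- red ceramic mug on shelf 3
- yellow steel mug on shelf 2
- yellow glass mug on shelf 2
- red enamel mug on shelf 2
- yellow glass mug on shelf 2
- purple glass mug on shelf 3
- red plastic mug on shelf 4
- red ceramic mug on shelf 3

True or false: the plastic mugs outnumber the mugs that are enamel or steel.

There are 6 plastic mugs.
There are 9 mugs that are enamel or steel.
The claim requires 6 > 9, which does not hold.

False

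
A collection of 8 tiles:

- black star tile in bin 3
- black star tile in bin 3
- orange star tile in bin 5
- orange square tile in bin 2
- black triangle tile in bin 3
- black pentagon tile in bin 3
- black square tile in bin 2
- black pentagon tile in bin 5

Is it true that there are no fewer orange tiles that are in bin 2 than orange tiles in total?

orange tiles in bin 2: 1.
orange tiles: 2.
The claim requires 1 ≥ 2, which does not hold.

False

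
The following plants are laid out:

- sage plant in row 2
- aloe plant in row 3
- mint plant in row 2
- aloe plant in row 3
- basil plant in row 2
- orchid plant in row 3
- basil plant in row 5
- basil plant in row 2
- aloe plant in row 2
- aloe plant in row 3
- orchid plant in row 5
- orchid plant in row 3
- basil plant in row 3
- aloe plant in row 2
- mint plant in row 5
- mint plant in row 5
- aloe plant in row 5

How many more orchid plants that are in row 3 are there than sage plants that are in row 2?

orchid plants in row 3: 2.
sage plants in row 2: 1.
2 − 1 = 1.

1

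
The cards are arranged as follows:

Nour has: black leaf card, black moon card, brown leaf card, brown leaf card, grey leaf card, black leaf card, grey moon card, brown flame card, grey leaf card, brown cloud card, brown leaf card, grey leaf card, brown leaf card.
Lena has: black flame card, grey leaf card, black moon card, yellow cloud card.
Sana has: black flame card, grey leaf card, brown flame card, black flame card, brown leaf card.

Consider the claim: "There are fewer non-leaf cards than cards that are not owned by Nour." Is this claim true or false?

False

non-leaf cards: 10.
cards that are not owned by Nour: 9.
The claim requires 10 < 9, which does not hold.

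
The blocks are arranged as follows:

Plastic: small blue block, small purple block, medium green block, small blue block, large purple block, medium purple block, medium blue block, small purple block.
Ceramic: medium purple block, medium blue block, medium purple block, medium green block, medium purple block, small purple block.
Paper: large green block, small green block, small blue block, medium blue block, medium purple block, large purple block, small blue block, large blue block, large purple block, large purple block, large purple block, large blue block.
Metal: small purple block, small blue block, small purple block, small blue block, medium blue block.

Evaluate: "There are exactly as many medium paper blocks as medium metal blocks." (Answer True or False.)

There are 2 medium paper blocks.
There is 1 medium metal block.
The claim requires 2 = 1, which does not hold.

False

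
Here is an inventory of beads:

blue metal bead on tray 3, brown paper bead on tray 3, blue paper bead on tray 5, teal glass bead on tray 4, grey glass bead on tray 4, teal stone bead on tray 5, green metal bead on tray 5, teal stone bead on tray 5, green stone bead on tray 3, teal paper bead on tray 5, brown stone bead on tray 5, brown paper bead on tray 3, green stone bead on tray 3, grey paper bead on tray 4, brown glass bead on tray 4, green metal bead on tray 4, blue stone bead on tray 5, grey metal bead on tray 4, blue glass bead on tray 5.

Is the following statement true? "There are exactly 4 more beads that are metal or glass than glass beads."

True

There are 8 beads that are metal or glass.
There are 4 glass beads.
The claim requires 8 − 4 (= 4) to equal 4, which holds.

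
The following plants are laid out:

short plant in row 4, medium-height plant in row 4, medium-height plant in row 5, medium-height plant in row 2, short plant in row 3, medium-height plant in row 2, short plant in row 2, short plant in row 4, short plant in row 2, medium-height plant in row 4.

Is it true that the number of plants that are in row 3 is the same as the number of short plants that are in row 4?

False

|plants in row 3| = 1.
|short plants in row 4| = 2.
The claim requires 1 = 2, which does not hold.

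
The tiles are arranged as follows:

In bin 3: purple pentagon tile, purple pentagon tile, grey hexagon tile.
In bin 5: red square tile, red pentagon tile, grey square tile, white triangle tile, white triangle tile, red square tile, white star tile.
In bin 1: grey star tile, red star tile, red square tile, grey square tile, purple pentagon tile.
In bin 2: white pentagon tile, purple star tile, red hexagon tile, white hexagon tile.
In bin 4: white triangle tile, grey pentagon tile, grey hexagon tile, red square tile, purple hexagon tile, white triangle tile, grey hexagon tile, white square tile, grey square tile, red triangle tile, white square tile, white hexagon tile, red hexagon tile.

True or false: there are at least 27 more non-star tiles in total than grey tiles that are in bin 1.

False

There are 28 non-star tiles.
There are 2 grey tiles in bin 1.
The claim requires 28 − 2 = 26 ≥ 27, which does not hold.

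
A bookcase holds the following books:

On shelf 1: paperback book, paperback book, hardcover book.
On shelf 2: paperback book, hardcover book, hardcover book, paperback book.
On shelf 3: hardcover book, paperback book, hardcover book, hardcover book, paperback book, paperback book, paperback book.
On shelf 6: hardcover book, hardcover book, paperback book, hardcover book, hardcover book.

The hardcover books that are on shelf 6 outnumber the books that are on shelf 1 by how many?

hardcover books on shelf 6: 4.
books on shelf 1: 3.
4 − 3 = 1.

1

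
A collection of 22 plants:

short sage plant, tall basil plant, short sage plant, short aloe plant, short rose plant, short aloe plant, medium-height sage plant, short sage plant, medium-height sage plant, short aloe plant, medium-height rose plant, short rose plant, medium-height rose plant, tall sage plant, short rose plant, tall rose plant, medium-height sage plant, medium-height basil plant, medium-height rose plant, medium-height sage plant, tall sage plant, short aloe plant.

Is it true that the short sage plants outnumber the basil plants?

True

There are 3 short sage plants.
There are 2 basil plants.
The claim requires 3 > 2, which holds.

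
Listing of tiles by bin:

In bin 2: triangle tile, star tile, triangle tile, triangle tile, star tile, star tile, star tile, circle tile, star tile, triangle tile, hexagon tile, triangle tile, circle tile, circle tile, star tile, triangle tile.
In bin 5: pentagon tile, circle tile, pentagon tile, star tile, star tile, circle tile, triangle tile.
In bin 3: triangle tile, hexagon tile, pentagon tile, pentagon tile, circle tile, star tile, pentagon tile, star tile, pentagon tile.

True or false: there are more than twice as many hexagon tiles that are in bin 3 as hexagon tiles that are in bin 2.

False

There is 1 hexagon tile in bin 3.
There is 1 hexagon tile in bin 2.
The claim requires 1 > 2 × 1 = 2, which does not hold.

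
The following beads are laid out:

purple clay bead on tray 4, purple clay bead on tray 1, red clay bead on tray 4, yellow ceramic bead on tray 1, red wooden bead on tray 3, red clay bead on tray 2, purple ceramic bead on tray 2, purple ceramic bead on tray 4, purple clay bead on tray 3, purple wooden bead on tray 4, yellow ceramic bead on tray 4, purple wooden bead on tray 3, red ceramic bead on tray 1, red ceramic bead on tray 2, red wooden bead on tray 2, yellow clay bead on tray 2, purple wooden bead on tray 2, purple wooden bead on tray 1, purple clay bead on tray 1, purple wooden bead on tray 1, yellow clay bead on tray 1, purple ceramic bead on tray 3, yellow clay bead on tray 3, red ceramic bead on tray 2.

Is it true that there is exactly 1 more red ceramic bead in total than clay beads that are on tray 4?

|red ceramic beads| = 3.
|clay beads on tray 4| = 2.
The claim requires 3 − 2 (= 1) to equal 1, which holds.

True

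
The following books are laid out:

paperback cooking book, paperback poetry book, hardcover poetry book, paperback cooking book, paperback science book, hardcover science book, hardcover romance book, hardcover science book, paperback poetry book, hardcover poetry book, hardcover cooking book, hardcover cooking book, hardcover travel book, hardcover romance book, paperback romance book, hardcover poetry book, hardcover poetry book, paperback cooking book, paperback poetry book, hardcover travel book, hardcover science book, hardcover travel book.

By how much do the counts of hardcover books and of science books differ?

hardcover books: 14. science books: 4.
|14 − 4| = 14 − 4 = 10.

10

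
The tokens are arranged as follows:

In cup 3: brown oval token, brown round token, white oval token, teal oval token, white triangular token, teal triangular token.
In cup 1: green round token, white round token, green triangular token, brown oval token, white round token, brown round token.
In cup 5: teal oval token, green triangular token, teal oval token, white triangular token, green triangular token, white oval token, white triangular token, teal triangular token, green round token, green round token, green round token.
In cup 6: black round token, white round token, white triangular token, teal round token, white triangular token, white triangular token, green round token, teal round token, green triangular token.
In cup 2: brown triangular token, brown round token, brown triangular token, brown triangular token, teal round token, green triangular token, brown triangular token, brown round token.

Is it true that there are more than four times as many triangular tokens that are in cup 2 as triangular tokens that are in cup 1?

True

|triangular tokens in cup 2| = 5.
|triangular tokens in cup 1| = 1.
The claim requires 5 > 4 × 1 = 4, which holds.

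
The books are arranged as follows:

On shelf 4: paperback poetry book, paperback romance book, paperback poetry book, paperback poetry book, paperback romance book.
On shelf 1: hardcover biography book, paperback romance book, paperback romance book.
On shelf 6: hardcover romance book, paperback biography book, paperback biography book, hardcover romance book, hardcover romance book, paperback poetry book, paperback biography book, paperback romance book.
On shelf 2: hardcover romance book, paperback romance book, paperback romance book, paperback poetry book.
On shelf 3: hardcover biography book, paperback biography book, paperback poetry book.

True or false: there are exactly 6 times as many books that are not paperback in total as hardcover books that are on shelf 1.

There are 6 books that are not paperback.
There is 1 hardcover book on shelf 1.
The claim requires 6 = 6 × 1 = 6, which holds.

True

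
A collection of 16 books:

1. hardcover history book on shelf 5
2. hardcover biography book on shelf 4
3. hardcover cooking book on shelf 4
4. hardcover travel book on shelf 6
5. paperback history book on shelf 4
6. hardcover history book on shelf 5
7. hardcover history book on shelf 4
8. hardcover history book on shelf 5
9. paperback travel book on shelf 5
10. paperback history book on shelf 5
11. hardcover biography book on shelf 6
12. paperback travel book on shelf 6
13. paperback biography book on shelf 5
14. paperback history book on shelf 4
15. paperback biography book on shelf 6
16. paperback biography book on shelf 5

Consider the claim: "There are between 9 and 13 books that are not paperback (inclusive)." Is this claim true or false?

There are 8 books that are not paperback.
The claim requires 9 ≤ 8 ≤ 13, which does not hold.

False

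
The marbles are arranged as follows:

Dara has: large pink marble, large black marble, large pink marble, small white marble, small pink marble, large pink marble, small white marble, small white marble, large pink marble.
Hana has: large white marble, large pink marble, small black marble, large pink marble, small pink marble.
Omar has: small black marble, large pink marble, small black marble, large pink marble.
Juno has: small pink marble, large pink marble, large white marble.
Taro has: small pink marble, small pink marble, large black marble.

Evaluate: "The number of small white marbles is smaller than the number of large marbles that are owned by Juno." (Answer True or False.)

|small white marbles| = 3.
|large marbles owned by Juno| = 2.
The claim requires 3 < 2, which does not hold.

False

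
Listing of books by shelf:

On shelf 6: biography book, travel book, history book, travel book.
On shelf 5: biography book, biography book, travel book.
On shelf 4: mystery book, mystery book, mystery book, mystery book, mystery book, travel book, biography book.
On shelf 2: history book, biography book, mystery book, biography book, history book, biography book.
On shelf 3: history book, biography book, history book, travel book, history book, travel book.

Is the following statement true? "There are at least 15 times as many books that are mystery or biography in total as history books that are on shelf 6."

False

|books that are mystery or biography| = 14.
|history books on shelf 6| = 1.
The claim requires 14 ≥ 15 × 1 = 15, which does not hold.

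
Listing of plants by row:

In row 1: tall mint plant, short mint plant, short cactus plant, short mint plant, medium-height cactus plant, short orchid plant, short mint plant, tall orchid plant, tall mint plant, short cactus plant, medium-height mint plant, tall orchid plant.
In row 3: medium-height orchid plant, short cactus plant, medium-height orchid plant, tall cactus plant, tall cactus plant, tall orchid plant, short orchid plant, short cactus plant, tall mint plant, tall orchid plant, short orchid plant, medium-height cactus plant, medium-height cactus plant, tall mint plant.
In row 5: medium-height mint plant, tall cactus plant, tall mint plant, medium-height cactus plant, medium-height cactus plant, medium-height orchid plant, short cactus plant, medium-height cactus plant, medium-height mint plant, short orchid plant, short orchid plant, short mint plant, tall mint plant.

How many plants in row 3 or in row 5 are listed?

27

in row 3: 14; in row 5: 13; together 14 + 13 = 27.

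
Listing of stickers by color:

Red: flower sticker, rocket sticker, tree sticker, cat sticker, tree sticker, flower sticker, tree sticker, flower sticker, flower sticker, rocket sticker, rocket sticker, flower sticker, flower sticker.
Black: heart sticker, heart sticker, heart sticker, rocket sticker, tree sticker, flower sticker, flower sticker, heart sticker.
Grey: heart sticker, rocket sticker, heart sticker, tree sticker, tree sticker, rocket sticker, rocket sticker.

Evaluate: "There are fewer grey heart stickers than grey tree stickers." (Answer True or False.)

grey heart stickers: 2.
grey tree stickers: 2.
The claim requires 2 < 2, which does not hold.

False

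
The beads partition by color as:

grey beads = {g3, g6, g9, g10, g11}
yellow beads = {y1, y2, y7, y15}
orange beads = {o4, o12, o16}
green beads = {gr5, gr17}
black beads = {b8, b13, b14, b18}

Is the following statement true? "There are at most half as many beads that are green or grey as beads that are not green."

|beads that are green or grey| = 7.
|beads that are not green| = 16.
The claim requires 2 × 7 = 14 ≤ 16, which holds.

True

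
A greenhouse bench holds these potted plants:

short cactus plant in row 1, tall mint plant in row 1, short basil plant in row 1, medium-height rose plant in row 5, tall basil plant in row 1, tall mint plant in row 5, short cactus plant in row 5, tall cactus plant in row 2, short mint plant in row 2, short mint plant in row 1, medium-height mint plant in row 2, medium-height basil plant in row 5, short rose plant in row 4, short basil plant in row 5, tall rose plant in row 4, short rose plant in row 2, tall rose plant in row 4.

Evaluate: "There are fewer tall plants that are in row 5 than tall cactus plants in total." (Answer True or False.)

There is 1 tall plant in row 5.
There is 1 tall cactus plant.
The claim requires 1 < 1, which does not hold.

False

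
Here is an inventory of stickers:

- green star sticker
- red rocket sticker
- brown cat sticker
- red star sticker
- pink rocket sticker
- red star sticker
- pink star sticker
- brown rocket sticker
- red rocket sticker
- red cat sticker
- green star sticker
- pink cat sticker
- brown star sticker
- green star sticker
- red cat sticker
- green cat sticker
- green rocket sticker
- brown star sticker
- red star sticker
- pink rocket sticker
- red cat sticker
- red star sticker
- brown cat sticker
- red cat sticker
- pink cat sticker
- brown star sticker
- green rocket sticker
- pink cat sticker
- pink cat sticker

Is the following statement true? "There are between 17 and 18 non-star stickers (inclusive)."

True

non-star stickers: 18.
The claim requires 17 ≤ 18 ≤ 18, which holds.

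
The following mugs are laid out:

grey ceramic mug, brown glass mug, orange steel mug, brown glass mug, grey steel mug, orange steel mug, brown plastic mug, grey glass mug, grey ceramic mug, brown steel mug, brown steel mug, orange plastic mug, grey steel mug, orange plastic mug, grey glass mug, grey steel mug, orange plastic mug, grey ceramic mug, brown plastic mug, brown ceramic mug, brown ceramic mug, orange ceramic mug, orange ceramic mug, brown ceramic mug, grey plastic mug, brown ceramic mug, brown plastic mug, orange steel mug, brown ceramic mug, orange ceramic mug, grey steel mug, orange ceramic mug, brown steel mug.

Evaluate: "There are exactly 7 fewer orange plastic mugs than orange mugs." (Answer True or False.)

There are 3 orange plastic mugs.
There are 10 orange mugs.
The claim requires 10 − 3 (= 7) to equal 7, which holds.

True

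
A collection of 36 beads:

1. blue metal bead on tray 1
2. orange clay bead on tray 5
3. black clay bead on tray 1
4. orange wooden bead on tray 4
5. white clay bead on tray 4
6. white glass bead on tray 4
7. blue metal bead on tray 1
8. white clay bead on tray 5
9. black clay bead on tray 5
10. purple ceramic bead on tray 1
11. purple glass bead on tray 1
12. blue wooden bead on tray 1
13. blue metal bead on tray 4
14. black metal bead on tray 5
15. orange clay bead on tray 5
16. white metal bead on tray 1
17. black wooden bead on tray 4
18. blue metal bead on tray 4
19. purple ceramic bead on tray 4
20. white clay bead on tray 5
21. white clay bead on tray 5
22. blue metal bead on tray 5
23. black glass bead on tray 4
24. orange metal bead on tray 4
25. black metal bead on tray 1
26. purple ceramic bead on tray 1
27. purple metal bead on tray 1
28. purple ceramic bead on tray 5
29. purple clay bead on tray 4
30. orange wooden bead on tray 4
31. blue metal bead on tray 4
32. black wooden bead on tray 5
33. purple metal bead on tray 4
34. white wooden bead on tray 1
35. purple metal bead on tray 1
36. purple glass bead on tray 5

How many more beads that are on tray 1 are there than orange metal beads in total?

11

beads on tray 1: 12.
orange metal beads: 1.
12 − 1 = 11.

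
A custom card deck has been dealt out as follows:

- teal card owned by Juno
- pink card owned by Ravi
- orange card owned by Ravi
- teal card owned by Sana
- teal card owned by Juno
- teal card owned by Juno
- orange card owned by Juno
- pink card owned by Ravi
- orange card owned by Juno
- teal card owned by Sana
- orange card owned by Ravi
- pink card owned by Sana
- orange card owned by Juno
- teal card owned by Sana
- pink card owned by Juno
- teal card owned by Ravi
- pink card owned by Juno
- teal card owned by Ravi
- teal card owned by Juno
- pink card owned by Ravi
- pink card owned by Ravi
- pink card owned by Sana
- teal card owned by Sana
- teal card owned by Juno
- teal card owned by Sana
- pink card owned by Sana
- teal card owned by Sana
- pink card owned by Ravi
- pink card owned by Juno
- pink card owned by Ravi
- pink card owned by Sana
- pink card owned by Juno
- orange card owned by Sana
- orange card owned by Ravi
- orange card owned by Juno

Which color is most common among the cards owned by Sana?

teal

Counts by color (restricted to cards owned by Sana): teal 6, pink 4, orange 1.
The maximum is 6, held uniquely by teal.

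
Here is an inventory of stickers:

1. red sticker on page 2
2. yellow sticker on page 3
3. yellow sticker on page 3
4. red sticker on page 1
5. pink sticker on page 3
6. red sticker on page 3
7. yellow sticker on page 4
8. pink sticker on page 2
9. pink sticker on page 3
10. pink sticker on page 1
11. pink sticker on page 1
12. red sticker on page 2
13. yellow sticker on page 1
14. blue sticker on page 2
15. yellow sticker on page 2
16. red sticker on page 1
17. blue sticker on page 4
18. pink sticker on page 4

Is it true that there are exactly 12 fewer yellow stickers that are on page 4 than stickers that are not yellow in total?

|yellow stickers on page 4| = 1.
|stickers that are not yellow| = 13.
The claim requires 13 − 1 (= 12) to equal 12, which holds.

True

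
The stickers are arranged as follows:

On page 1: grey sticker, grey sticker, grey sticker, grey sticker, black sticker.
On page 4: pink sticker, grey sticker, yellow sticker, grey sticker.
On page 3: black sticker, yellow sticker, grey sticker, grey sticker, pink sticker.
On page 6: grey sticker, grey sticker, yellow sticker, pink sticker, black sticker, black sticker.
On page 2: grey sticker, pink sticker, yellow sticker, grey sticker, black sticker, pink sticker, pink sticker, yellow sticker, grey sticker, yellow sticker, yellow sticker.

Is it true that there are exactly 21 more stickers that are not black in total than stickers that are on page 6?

False

stickers that are not black: 26.
stickers on page 6: 6.
The claim requires 26 − 6 (= 20) to equal 21, which does not hold.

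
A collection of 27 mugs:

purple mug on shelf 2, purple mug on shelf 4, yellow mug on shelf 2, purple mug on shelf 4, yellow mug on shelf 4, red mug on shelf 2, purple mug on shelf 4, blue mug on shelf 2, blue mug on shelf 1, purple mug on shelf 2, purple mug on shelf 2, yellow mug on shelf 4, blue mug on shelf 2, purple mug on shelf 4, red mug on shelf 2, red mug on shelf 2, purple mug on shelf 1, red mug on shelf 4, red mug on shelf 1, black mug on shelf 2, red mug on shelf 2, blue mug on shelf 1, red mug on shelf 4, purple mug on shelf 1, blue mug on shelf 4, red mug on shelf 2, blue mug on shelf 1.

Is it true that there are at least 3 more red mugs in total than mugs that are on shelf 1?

False

|red mugs| = 8.
|mugs on shelf 1| = 6.
The claim requires 8 − 6 = 2 ≥ 3, which does not hold.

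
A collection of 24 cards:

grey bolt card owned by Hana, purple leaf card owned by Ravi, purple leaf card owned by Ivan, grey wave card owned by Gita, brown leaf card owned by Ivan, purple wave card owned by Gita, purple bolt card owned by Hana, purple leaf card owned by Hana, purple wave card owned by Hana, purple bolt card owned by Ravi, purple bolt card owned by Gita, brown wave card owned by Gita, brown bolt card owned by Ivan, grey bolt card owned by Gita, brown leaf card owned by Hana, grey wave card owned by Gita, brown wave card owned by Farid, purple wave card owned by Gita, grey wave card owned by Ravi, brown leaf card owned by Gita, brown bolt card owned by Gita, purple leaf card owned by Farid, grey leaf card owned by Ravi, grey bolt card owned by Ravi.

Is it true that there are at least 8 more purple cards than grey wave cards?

|purple cards| = 10.
|grey wave cards| = 3.
The claim requires 10 − 3 = 7 ≥ 8, which does not hold.

False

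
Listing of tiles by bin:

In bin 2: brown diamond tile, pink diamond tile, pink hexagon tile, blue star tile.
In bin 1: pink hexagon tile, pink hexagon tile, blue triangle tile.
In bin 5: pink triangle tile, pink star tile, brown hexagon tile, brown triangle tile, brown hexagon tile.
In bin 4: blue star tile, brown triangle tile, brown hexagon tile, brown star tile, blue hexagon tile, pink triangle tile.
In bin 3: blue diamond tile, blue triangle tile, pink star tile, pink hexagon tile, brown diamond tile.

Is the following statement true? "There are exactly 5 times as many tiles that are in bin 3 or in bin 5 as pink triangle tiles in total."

True

tiles in bin 3 or in bin 5: 10.
pink triangle tiles: 2.
The claim requires 10 = 5 × 2 = 10, which holds.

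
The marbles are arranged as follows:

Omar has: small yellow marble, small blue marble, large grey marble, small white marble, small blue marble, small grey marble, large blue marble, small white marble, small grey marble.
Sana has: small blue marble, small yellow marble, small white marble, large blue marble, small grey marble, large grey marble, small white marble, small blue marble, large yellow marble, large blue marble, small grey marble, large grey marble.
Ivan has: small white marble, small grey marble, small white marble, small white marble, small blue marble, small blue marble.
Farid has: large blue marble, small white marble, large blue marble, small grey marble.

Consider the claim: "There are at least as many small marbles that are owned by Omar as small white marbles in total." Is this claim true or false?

|small marbles owned by Omar| = 7.
|small white marbles| = 8.
The claim requires 7 ≥ 8, which does not hold.

False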